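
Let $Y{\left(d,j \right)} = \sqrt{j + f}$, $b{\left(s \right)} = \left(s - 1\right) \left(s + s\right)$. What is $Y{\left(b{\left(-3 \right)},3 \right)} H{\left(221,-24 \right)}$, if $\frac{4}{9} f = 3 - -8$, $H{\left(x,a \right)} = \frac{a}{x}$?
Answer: $- \frac{12 \sqrt{111}}{221} \approx -0.57207$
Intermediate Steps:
$f = \frac{99}{4}$ ($f = \frac{9 \left(3 - -8\right)}{4} = \frac{9 \left(3 + 8\right)}{4} = \frac{9}{4} \cdot 11 = \frac{99}{4} \approx 24.75$)
$b{\left(s \right)} = 2 s \left(-1 + s\right)$ ($b{\left(s \right)} = \left(-1 + s\right) 2 s = 2 s \left(-1 + s\right)$)
$Y{\left(d,j \right)} = \sqrt{\frac{99}{4} + j}$ ($Y{\left(d,j \right)} = \sqrt{j + \frac{99}{4}} = \sqrt{\frac{99}{4} + j}$)
$Y{\left(b{\left(-3 \right)},3 \right)} H{\left(221,-24 \right)} = \frac{\sqrt{99 + 4 \cdot 3}}{2} \left(- \frac{24}{221}\right) = \frac{\sqrt{99 + 12}}{2} \left(\left(-24\right) \frac{1}{221}\right) = \frac{\sqrt{111}}{2} \left(- \frac{24}{221}\right) = - \frac{12 \sqrt{111}}{221}$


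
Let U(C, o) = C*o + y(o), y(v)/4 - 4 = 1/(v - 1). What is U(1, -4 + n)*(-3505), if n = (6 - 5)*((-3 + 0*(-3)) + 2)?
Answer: -108655/3 ≈ -36218.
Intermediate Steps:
n = -1 (n = 1*((-3 + 0) + 2) = 1*(-3 + 2) = 1*(-1) = -1)
y(v) = 16 + 4/(-1 + v) (y(v) = 16 + 4/(v - 1) = 16 + 4/(-1 + v))
U(C, o) = C*o + 4*(-3 + 4*o)/(-1 + o)
U(1, -4 + n)*(-3505) = ((-12 + 16*(-4 - 1) + 1*(-4 - 1)*(-1 + (-4 - 1)))/(-1 + (-4 - 1)))*(-3505) = ((-12 + 16*(-5) + 1*(-5)*(-1 - 5))/(-1 - 5))*(-3505) = ((-12 - 80 + 1*(-5)*(-6))/(-6))*(-3505) = -(-12 - 80 + 30)/6*(-3505) = -1/6*(-62)*(-3505) = (31/3)*(-3505) = -108655/3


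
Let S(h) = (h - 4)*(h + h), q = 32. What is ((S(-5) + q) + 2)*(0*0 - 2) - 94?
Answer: -342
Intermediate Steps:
S(h) = 2*h*(-4 + h) (S(h) = (-4 + h)*(2*h) = 2*h*(-4 + h))
((S(-5) + q) + 2)*(0*0 - 2) - 94 = ((2*(-5)*(-4 - 5) + 32) + 2)*(0*0 - 2) - 94 = ((2*(-5)*(-9) + 32) + 2)*(0 - 2) - 94 = ((90 + 32) + 2)*(-2) - 94 = (122 + 2)*(-2) - 94 = 124*(-2) - 94 = -248 - 94 = -342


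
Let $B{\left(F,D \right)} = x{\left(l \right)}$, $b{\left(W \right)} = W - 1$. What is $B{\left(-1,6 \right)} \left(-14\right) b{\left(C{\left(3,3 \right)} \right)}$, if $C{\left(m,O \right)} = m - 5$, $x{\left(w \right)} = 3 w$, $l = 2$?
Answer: $252$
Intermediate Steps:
$C{\left(m,O \right)} = -5 + m$
$b{\left(W \right)} = -1 + W$
$B{\left(F,D \right)} = 6$ ($B{\left(F,D \right)} = 3 \cdot 2 = 6$)
$B{\left(-1,6 \right)} \left(-14\right) b{\left(C{\left(3,3 \right)} \right)} = 6 \left(-14\right) \left(-1 + \left(-5 + 3\right)\right) = - 84 \left(-1 - 2\right) = \left(-84\right) \left(-3\right) = 252$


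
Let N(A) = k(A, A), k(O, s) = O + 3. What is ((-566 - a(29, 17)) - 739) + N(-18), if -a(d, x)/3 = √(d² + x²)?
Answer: -1320 + 3*√1130 ≈ -1219.2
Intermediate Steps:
k(O, s) = 3 + O
a(d, x) = -3*√(d² + x²)
N(A) = 3 + A
((-566 - a(29, 17)) - 739) + N(-18) = ((-566 - (-3)*√(29² + 17²)) - 739) + (3 - 18) = ((-566 - (-3)*√(841 + 289)) - 739) - 15 = ((-566 - (-3)*√1130) - 739) - 15 = ((-566 + 3*√1130) - 739) - 15 = (-1305 + 3*√1130) - 15 = -1320 + 3*√1130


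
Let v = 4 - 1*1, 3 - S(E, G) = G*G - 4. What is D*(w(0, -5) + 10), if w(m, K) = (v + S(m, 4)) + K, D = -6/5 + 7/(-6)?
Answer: 71/30 ≈ 2.3667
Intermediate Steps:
S(E, G) = 7 - G² (S(E, G) = 3 - (G*G - 4) = 3 - (G² - 4) = 3 - (-4 + G²) = 3 + (4 - G²) = 7 - G²)
D = -71/30 (D = -6*⅕ + 7*(-⅙) = -6/5 - 7/6 = -71/30 ≈ -2.3667)
v = 3 (v = 4 - 1 = 3)
w(m, K) = -6 + K (w(m, K) = (3 + (7 - 1*4²)) + K = (3 + (7 - 1*16)) + K = (3 + (7 - 16)) + K = (3 - 9) + K = -6 + K)
D*(w(0, -5) + 10) = -71*((-6 - 5) + 10)/30 = -71*(-11 + 10)/30 = -71/30*(-1) = 71/30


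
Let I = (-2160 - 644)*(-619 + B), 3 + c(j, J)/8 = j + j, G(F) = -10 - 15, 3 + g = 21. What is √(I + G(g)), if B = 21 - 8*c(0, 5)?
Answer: √1138399 ≈ 1067.0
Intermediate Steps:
g = 18 (g = -3 + 21 = 18)
G(F) = -25
c(j, J) = -24 + 16*j (c(j, J) = -24 + 8*(j + j) = -24 + 8*(2*j) = -24 + 16*j)
B = 213 (B = 21 - 8*(-24 + 16*0) = 21 - 8*(-24 + 0) = 21 - 8*(-24) = 21 + 192 = 213)
I = 1138424 (I = (-2160 - 644)*(-619 + 213) = -2804*(-406) = 1138424)
√(I + G(g)) = √(1138424 - 25) = √1138399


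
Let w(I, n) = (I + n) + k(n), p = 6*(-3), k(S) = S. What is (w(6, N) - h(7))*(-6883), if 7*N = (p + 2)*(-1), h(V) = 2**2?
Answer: -316618/7 ≈ -45231.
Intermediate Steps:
p = -18
h(V) = 4
N = 16/7 (N = ((-18 + 2)*(-1))/7 = (-16*(-1))/7 = (1/7)*16 = 16/7 ≈ 2.2857)
w(I, n) = I + 2*n (w(I, n) = (I + n) + n = I + 2*n)
(w(6, N) - h(7))*(-6883) = ((6 + 2*(16/7)) - 1*4)*(-6883) = ((6 + 32/7) - 4)*(-6883) = (74/7 - 4)*(-6883) = (46/7)*(-6883) = -316618/7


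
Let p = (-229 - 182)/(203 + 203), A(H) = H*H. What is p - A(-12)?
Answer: -58875/406 ≈ -145.01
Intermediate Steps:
A(H) = H²
p = -411/406 ≈ -1.0123
p - A(-12) = -411/406 - 1*(-12)² = -411/406 - 1*144 = -411/406 - 144 = -58875/406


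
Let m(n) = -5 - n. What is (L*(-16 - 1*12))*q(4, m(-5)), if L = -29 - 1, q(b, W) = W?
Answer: 0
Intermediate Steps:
L = -30
(L*(-16 - 1*12))*q(4, m(-5)) = (-30*(-16 - 1*12))*(-5 - 1*(-5)) = (-30*(-16 - 12))*(-5 + 5) = -30*(-28)*0 = 840*0 = 0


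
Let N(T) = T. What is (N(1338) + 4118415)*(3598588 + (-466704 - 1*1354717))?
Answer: 7321489079751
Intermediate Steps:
(N(1338) + 4118415)*(3598588 + (-466704 - 1*1354717)) = (1338 + 4118415)*(3598588 + (-466704 - 1*1354717)) = 4119753*(3598588 + (-466704 - 1354717)) = 4119753*(3598588 - 1821421) = 4119753*1777167 = 7321489079751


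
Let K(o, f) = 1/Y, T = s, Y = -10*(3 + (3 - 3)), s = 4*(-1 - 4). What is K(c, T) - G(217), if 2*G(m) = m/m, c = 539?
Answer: -8/15 ≈ -0.53333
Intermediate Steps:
s = -20 (s = 4*(-5) = -20)
Y = -30 (Y = -10*(3 + 0) = -10*3 = -30)
T = -20
G(m) = ½ (G(m) = (m/m)/2 = (½)*1 = ½)
K(o, f) = -1/30 (K(o, f) = 1/(-30) = -1/30)
K(c, T) - G(217) = -1/30 - 1*½ = -1/30 - ½ = -8/15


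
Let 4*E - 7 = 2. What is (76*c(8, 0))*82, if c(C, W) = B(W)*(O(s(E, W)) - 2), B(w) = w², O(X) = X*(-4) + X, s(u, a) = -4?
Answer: 0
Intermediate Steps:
E = 9/4 (E = 7/4 + (¼)*2 = 7/4 + ½ = 9/4 ≈ 2.2500)
O(X) = -3*X (O(X) = -4*X + X = -3*X)
c(C, W) = 10*W² (c(C, W) = W²*(-3*(-4) - 2) = W²*(12 - 2) = W²*10 = 10*W²)
(76*c(8, 0))*82 = (76*(10*0²))*82 = (76*(10*0))*82 = (76*0)*82 = 0*82 = 0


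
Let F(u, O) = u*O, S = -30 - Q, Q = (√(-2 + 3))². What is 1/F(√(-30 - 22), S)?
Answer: I*√13/806 ≈ 0.0044734*I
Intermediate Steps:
Q = 1 (Q = (√1)² = 1² = 1)
S = -31 (S = -30 - 1*1 = -30 - 1 = -31)
F(u, O) = O*u
1/F(√(-30 - 22), S) = 1/(-31*√(-30 - 22)) = 1/(-62*I*√13) = I*√13/806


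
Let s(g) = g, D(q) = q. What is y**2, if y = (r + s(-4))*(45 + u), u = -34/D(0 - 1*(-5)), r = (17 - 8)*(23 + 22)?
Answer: 5866181281/25 ≈ 2.3465e+8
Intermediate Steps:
r = 405 (r = 9*45 = 405)
u = -34/5 (u = -34/(0 - 1*(-5)) = -34/(0 + 5) = -34/5 ≈ -6.8000)
y = 76591/5 (y = (405 - 4)*(45 - 34/5) = 401*(191/5) = 76591/5 ≈ 15318.)
y**2 = (76591/5)**2 = 5866181281/25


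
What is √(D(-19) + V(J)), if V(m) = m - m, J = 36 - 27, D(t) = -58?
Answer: I*√58 ≈ 7.6158*I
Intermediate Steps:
J = 9
V(m) = 0
√(D(-19) + V(J)) = √(-58 + 0) = √(-58) = I*√58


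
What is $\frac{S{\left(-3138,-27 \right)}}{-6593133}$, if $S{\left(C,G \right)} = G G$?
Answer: $- \frac{243}{2197711} \approx -0.00011057$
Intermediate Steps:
$S{\left(C,G \right)} = G^{2}$
$\frac{S{\left(-3138,-27 \right)}}{-6593133} = \frac{\left(-27\right)^{2}}{-6593133} = 729 \left(- \frac{1}{6593133}\right) = - \frac{243}{2197711}$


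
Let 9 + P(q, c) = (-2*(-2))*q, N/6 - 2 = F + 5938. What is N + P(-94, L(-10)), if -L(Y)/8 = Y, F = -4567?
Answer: 7853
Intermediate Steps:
L(Y) = -8*Y
N = 8238 (N = 12 + 6*(-4567 + 5938) = 12 + 6*1371 = 12 + 8226 = 8238)
P(q, c) = -9 + 4*q (P(q, c) = -9 + (-2*(-2))*q = -9 + 4*q)
N + P(-94, L(-10)) = 8238 + (-9 + 4*(-94)) = 8238 + (-9 - 376) = 8238 - 385 = 7853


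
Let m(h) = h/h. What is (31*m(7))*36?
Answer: 1116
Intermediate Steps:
m(h) = 1
(31*m(7))*36 = (31*1)*36 = 31*36 = 1116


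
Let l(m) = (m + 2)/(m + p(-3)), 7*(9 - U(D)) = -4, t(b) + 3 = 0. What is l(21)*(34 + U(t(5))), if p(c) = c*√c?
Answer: 7015/156 + 7015*I*√3/1092 ≈ 44.968 + 11.127*I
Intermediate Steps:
t(b) = -3 (t(b) = -3 + 0 = -3)
p(c) = c^(3/2)
U(D) = 67/7 (U(D) = 9 - ⅐*(-4) = 9 + 4/7 = 67/7)
l(m) = (2 + m)/(m - 3*I*√3) (l(m) = (m + 2)/(m + (-3)^(3/2)) = (2 + m)/(m - 3*I*√3))
l(21)*(34 + U(t(5))) = ((2 + 21)/(21 - 3*I*√3))*(34 + 67/7) = (23/(21 - 3*I*√3))*(305/7) = 7015/(7*(21 - 3*I*√3))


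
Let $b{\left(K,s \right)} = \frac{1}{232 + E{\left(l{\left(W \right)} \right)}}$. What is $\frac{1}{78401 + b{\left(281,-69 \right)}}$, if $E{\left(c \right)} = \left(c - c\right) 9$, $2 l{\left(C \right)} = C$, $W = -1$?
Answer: $\frac{232}{18189033} \approx 1.2755 \cdot 10^{-5}$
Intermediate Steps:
$l{\left(C \right)} = \frac{C}{2}$
$E{\left(c \right)} = 0$ ($E{\left(c \right)} = 0 \cdot 9 = 0$)
$b{\left(K,s \right)} = \frac{1}{232}$ ($b{\left(K,s \right)} = \frac{1}{232 + 0} = \frac{1}{232}$)
$\frac{1}{78401 + b{\left(281,-69 \right)}} = \frac{1}{78401 + \frac{1}{232}} = \frac{1}{\frac{18189033}{232}} = \frac{232}{18189033}$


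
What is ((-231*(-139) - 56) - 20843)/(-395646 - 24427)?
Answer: -11210/420073 ≈ -0.026686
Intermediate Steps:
((-231*(-139) - 56) - 20843)/(-395646 - 24427) = ((32109 - 56) - 20843)/(-420073) = (32053 - 20843)*(-1/420073) = 11210*(-1/420073) = -11210/420073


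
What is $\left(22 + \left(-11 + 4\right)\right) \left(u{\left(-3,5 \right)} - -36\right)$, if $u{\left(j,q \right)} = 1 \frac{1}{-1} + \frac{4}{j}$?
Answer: $505$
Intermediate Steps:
$u{\left(j,q \right)} = -1 + \frac{4}{j}$ ($u{\left(j,q \right)} = 1 \left(-1\right) + \frac{4}{j} = -1 + \frac{4}{j}$)
$\left(22 + \left(-11 + 4\right)\right) \left(u{\left(-3,5 \right)} - -36\right) = \left(22 + \left(-11 + 4\right)\right) \left(\frac{4 - -3}{-3} - -36\right) = \left(22 - 7\right) \left(- \frac{4 + 3}{3} + 36\right) = 15 \left(\left(- \frac{1}{3}\right) 7 + 36\right) = 15 \left(- \frac{7}{3} + 36\right) = 15 \cdot \frac{101}{3} = 505$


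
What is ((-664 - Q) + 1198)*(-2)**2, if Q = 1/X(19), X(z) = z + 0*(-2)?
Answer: 40580/19 ≈ 2135.8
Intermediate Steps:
X(z) = z (X(z) = z + 0 = z)
Q = 1/19 ≈ 0.052632
((-664 - Q) + 1198)*(-2)**2 = ((-664 - 1*1/19) + 1198)*(-2)**2 = ((-664 - 1/19) + 1198)*4 = (-12617/19 + 1198)*4 = (10145/19)*4 = 40580/19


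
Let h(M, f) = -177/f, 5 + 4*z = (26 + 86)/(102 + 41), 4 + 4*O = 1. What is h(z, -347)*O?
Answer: -531/1388 ≈ -0.38257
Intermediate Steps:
O = -3/4 (O = -1 + (1/4)*1 = -1 + 1/4 = -3/4 ≈ -0.75000)
z = -603/572 (z = -5/4 + ((26 + 86)/(102 + 41))/4 = -5/4 + (112/143)/4 = -5/4 + (112*(1/143))/4 = -5/4 + (1/4)*(112/143) = -5/4 + 28/143 = -603/572 ≈ -1.0542)
h(z, -347)*O = -177/(-347)*(-3/4) = -177*(-1/347)*(-3/4) = (177/347)*(-3/4) = -531/1388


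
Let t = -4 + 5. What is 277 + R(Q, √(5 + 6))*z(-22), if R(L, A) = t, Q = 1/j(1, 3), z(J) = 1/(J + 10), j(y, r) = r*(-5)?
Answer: 3323/12 ≈ 276.92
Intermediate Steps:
j(y, r) = -5*r
z(J) = 1/(10 + J)
Q = -1/15 (Q = 1/(-5*3) = 1/(-15) = -1/15 ≈ -0.066667)
t = 1
R(L, A) = 1
277 + R(Q, √(5 + 6))*z(-22) = 277 + 1/(10 - 22) = 277 + 1/(-12) = 277 + 1*(-1/12) = 277 - 1/12 = 3323/12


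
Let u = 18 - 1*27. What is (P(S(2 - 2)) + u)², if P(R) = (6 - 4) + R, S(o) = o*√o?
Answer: 49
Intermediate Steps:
S(o) = o^(3/2)
P(R) = 2 + R
u = -9 (u = 18 - 27 = -9)
(P(S(2 - 2)) + u)² = ((2 + (2 - 2)^(3/2)) - 9)² = ((2 + 0^(3/2)) - 9)² = ((2 + 0) - 9)² = (2 - 9)² = (-7)² = 49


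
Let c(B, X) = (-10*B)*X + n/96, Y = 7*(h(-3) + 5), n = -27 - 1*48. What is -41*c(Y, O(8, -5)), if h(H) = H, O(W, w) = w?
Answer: -917375/32 ≈ -28668.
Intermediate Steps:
n = -75 (n = -27 - 48 = -75)
Y = 14 (Y = 7*(-3 + 5) = 7*2 = 14)
c(B, X) = -25/32 - 10*B*X (c(B, X) = (-10*B)*X - 75/96 = -10*B*X - 75*1/96 = -10*B*X - 25/32 = -25/32 - 10*B*X)
-41*c(Y, O(8, -5)) = -41*(-25/32 - 10*14*(-5)) = -41*(-25/32 + 700) = -41*22375/32 = -917375/32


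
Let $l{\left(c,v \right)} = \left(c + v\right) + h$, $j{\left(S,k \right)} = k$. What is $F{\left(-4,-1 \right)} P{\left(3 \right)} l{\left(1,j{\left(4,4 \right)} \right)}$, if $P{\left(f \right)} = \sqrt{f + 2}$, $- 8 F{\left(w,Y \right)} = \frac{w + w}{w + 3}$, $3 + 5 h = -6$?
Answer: $- \frac{16 \sqrt{5}}{5} \approx -7.1554$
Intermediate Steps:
$h = - \frac{9}{5}$ ($h = - \frac{3}{5} + \frac{1}{5} \left(-6\right) = - \frac{3}{5} - \frac{6}{5} = - \frac{9}{5} \approx -1.8$)
$l{\left(c,v \right)} = - \frac{9}{5} + c + v$ ($l{\left(c,v \right)} = \left(c + v\right) - \frac{9}{5} = - \frac{9}{5} + c + v$)
$F{\left(w,Y \right)} = - \frac{w}{4 \left(3 + w\right)}$ ($F{\left(w,Y \right)} = - \frac{\left(w + w\right) \frac{1}{w + 3}}{8} = - \frac{2 w \frac{1}{3 + w}}{8} = - \frac{w}{4 \left(3 + w\right)}$)
$P{\left(f \right)} = \sqrt{2 + f}$
$F{\left(-4,-1 \right)} P{\left(3 \right)} l{\left(1,j{\left(4,4 \right)} \right)} = \left(-1\right) \left(-4\right) \frac{1}{12 + 4 \left(-4\right)} \sqrt{2 + 3} \left(- \frac{9}{5} + 1 + 4\right) = \left(-1\right) \left(-4\right) \frac{1}{12 - 16} \sqrt{5} \cdot \frac{16}{5} = \left(-1\right) \left(-4\right) \frac{1}{-4} \sqrt{5} \cdot \frac{16}{5} = \left(-1\right) \left(-4\right) \left(- \frac{1}{4}\right) \sqrt{5} \cdot \frac{16}{5} = - \sqrt{5} \cdot \frac{16}{5} = - \frac{16 \sqrt{5}}{5}$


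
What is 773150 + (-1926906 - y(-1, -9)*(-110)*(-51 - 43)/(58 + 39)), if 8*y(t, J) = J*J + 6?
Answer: -224053559/194 ≈ -1.1549e+6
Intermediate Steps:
y(t, J) = ¾ + J²/8 (y(t, J) = (J*J + 6)/8 = (J² + 6)/8 = (6 + J²)/8 = ¾ + J²/8)
773150 + (-1926906 - y(-1, -9)*(-110)*(-51 - 43)/(58 + 39)) = 773150 + (-1926906 - (¾ + (⅛)*(-9)²)*(-110)*(-51 - 43)/(58 + 39)) = 773150 + (-1926906 - (¾ + (⅛)*81)*(-110)*(-94/97)) = 773150 + (-1926906 - (¾ + 81/8)*(-110)*(-94*1/97)) = 773150 + (-1926906 - (87/8)*(-110)*(-94)/97) = 773150 + (-1926906 - (-4785)*(-94)/(4*97)) = 773150 + (-1926906 - 1*224895/194) = 773150 + (-1926906 - 224895/194) = 773150 - 374044659/194 = -224053559/194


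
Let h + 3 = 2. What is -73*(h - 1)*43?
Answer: 6278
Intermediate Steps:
h = -1 (h = -3 + 2 = -1)
-73*(h - 1)*43 = -73*(-1 - 1)*43 = -73*(-2)*43 = 146*43 = 6278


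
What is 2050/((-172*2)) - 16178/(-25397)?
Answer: -23249309/4368284 ≈ -5.3223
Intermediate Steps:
2050/((-172*2)) - 16178/(-25397) = 2050/(-344) - 16178*(-1/25397) = 2050*(-1/344) + 16178/25397 = -1025/172 + 16178/25397 = -23249309/4368284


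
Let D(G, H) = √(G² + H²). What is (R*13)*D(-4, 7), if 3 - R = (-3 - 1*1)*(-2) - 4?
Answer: -13*√65 ≈ -104.81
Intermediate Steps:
R = -1 (R = 3 - ((-3 - 1*1)*(-2) - 4) = 3 - ((-3 - 1)*(-2) - 4) = 3 - (-4*(-2) - 4) = 3 - (8 - 4) = 3 - 1*4 = 3 - 4 = -1)
(R*13)*D(-4, 7) = (-1*13)*√((-4)² + 7²) = -13*√(16 + 49) = -13*√65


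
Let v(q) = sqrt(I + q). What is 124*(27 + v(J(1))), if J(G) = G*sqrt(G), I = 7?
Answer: 3348 + 248*sqrt(2) ≈ 3698.7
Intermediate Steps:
J(G) = G**(3/2)
v(q) = sqrt(7 + q)
124*(27 + v(J(1))) = 124*(27 + sqrt(7 + 1**(3/2))) = 124*(27 + sqrt(7 + 1)) = 124*(27 + sqrt(8)) = 124*(27 + 2*sqrt(2)) = 3348 + 248*sqrt(2)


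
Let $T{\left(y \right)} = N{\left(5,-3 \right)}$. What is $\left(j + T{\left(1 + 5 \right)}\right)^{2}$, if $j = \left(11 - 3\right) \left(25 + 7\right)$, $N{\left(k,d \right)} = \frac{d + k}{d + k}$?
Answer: $66049$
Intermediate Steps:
$N{\left(k,d \right)} = 1$
$T{\left(y \right)} = 1$
$j = 256$ ($j = 8 \cdot 32 = 256$)
$\left(j + T{\left(1 + 5 \right)}\right)^{2} = \left(256 + 1\right)^{2} = 257^{2} = 66049$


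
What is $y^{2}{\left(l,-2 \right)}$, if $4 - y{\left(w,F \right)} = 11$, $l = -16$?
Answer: $49$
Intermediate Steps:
$y{\left(w,F \right)} = -7$ ($y{\left(w,F \right)} = 4 - 11 = -7$)
$y^{2}{\left(l,-2 \right)} = \left(-7\right)^{2} = 49$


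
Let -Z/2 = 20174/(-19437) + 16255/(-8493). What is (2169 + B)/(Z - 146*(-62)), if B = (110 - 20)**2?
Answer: 901217709/794930686 ≈ 1.1337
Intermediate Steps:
B = 8100 (B = 90**2 = 8100)
Z = 518114/87761 (Z = -2*(20174/(-19437) + 16255/(-8493)) = -2*(20174*(-1/19437) + 16255*(-1/8493)) = -2*(-1834/1767 - 16255/8493) = -2*(-259057/87761) = 518114/87761 ≈ 5.9037)
(2169 + B)/(Z - 146*(-62)) = (2169 + 8100)/(518114/87761 - 146*(-62)) = 10269/(518114/87761 + 9052) = 10269/(794930686/87761) = 10269*(87761/794930686) = 901217709/794930686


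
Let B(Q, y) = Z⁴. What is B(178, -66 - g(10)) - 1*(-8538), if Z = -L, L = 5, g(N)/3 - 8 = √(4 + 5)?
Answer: 9163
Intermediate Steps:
g(N) = 33 (g(N) = 24 + 3*√(4 + 5) = 24 + 3*√9 = 24 + 3*3 = 24 + 9 = 33)
Z = -5 (Z = -1*5 = -5)
B(Q, y) = 625 (B(Q, y) = (-5)⁴ = 625)
B(178, -66 - g(10)) - 1*(-8538) = 625 - 1*(-8538) = 625 + 8538 = 9163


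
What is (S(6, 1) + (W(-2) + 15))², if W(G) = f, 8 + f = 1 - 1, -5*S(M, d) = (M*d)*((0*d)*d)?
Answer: 49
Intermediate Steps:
S(M, d) = 0 (S(M, d) = -M*d*(0*d)*d/5 = -M*d*0*d/5 = -M*d*0/5 = -⅕*0 = 0)
f = -8 (f = -8 + (1 - 1) = -8 + 0 = -8)
W(G) = -8
(S(6, 1) + (W(-2) + 15))² = (0 + (-8 + 15))² = (0 + 7)² = 7² = 49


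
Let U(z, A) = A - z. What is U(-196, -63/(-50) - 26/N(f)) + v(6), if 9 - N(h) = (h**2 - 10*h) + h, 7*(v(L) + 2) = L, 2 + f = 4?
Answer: 1569643/8050 ≈ 194.99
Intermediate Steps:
f = 2 (f = -2 + 4 = 2)
v(L) = -2 + L/7
N(h) = 9 - h**2 + 9*h (N(h) = 9 - ((h**2 - 10*h) + h) = 9 - (h**2 - 9*h) = 9 + (-h**2 + 9*h) = 9 - h**2 + 9*h)
U(-196, -63/(-50) - 26/N(f)) + v(6) = ((-63/(-50) - 26/(9 - 1*2**2 + 9*2)) - 1*(-196)) + (-2 + (1/7)*6) = ((-63*(-1/50) - 26/(9 - 1*4 + 18)) + 196) + (-2 + 6/7) = ((63/50 - 26/(9 - 4 + 18)) + 196) - 8/7 = ((63/50 - 26/23) + 196) - 8/7 = (149/1150 + 196) - 8/7 = 225549/1150 - 8/7 = 1569643/8050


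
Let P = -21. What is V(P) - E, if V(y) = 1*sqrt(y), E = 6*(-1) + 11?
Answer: -5 + I*sqrt(21) ≈ -5.0 + 4.5826*I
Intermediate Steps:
E = 5 (E = -6 + 11 = 5)
V(y) = sqrt(y)
V(P) - E = sqrt(-21) - 1*5 = I*sqrt(21) - 5 = -5 + I*sqrt(21)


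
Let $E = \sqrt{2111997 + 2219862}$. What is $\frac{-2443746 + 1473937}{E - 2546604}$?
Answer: $\frac{823239826212}{2161729200319} + \frac{969809 \sqrt{4331859}}{6485187600957} \approx 0.38114$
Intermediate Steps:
$E = \sqrt{4331859} \approx 2081.3$
$\frac{-2443746 + 1473937}{E - 2546604} = \frac{-2443746 + 1473937}{\sqrt{4331859} - 2546604} = - \frac{969809}{-2546604 + \sqrt{4331859}}$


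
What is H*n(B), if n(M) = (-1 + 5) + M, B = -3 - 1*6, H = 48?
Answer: -240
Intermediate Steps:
B = -9 (B = -3 - 6 = -9)
n(M) = 4 + M
H*n(B) = 48*(4 - 9) = 48*(-5) = -240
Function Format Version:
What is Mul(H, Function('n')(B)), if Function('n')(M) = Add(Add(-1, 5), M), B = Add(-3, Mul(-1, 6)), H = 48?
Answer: -240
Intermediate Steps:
B = -9 (B = Add(-3, -6) = -9)
Function('n')(M) = Add(4, M)
Mul(H, Function('n')(B)) = Mul(48, Add(4, -9)) = Mul(48, -5) = -240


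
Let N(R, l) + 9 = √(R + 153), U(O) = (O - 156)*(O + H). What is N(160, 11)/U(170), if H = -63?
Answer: -9/1498 + √313/1498 ≈ 0.0058023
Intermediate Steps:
U(O) = (-156 + O)*(-63 + O) (U(O) = (O - 156)*(O - 63) = (-156 + O)*(-63 + O))
N(R, l) = -9 + √(153 + R) (N(R, l) = -9 + √(R + 153) = -9 + √(153 + R))
N(160, 11)/U(170) = (-9 + √(153 + 160))/(9828 + 170² - 219*170) = (-9 + √313)/(9828 + 28900 - 37230) = (-9 + √313)/1498 = (-9 + √313)*(1/1498) = -9/1498 + √313/1498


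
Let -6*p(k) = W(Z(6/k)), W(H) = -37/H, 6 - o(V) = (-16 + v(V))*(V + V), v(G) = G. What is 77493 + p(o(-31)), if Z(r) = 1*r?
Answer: 670538/9 ≈ 74504.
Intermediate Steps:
o(V) = 6 - 2*V*(-16 + V) (o(V) = 6 - (-16 + V)*(V + V) = 6 - (-16 + V)*2*V = 6 - 2*V*(-16 + V))
Z(r) = r
W(H) = -37/H
p(k) = 37*k/36 (p(k) = -(-37)/(6*(6/k)) = -(-37)*k/6/6 = -(-37)*k/36 = 37*k/36)
77493 + p(o(-31)) = 77493 + 37*(6 - 2*(-31)**2 + 32*(-31))/36 = 77493 + 37*(6 - 2*961 - 992)/36 = 77493 + 37*(6 - 1922 - 992)/36 = 77493 + (37/36)*(-2908) = 77493 - 26899/9 = 670538/9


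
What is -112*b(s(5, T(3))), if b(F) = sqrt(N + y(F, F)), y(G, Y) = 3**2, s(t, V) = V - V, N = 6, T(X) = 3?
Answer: -112*sqrt(15) ≈ -433.77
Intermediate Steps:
s(t, V) = 0
y(G, Y) = 9
b(F) = sqrt(15) (b(F) = sqrt(6 + 9) = sqrt(15))
-112*b(s(5, T(3))) = -112*sqrt(15)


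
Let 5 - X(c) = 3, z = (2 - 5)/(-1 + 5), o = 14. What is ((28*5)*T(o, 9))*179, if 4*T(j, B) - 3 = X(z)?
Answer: 31325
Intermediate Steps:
z = -¾ (z = -3/4 = -3*¼ = -¾ ≈ -0.75000)
X(c) = 2 (X(c) = 5 - 1*3 = 5 - 3 = 2)
T(j, B) = 5/4 (T(j, B) = ¾ + (¼)*2 = ¾ + ½ = 5/4)
((28*5)*T(o, 9))*179 = ((28*5)*(5/4))*179 = (140*(5/4))*179 = 175*179 = 31325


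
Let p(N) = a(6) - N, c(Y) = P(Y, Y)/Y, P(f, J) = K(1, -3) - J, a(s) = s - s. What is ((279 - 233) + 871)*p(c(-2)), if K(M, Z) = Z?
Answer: -917/2 ≈ -458.50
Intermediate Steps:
a(s) = 0
P(f, J) = -3 - J
c(Y) = (-3 - Y)/Y
p(N) = -N (p(N) = 0 - N = -N)
((279 - 233) + 871)*p(c(-2)) = ((279 - 233) + 871)*(-(-3 - 1*(-2))/(-2)) = (46 + 871)*(-(-1)*(-3 + 2)/2) = 917*(-(-1)*(-1)/2) = 917*(-1*½) = 917*(-½) = -917/2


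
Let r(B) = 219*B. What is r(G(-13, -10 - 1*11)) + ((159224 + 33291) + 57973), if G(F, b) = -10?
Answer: 248298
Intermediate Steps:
r(G(-13, -10 - 1*11)) + ((159224 + 33291) + 57973) = 219*(-10) + ((159224 + 33291) + 57973) = -2190 + (192515 + 57973) = -2190 + 250488 = 248298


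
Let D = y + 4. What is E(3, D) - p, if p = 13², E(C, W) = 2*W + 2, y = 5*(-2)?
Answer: -179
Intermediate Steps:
y = -10
D = -6 (D = -10 + 4 = -6)
E(C, W) = 2 + 2*W
p = 169
E(3, D) - p = (2 + 2*(-6)) - 1*169 = (2 - 12) - 169 = -10 - 169 = -179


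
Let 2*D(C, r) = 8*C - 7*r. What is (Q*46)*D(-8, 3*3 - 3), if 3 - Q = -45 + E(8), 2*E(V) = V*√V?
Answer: -117024 + 19504*√2 ≈ -89441.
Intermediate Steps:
E(V) = V^(3/2)/2 (E(V) = (V*√V)/2 = V^(3/2)/2)
D(C, r) = 4*C - 7*r/2 (D(C, r) = (8*C - 7*r)/2 = (-7*r + 8*C)/2 = 4*C - 7*r/2)
Q = 48 - 8*√2 (Q = 3 - (-45 + 8^(3/2)/2) = 3 - (-45 + (16*√2)/2) = 3 - (-45 + 8*√2) = 3 + (45 - 8*√2) = 48 - 8*√2 ≈ 36.686)
(Q*46)*D(-8, 3*3 - 3) = ((48 - 8*√2)*46)*(4*(-8) - 7*(3*3 - 3)/2) = (2208 - 368*√2)*(-32 - 7*(9 - 3)/2) = (2208 - 368*√2)*(-32 - 7/2*6) = (2208 - 368*√2)*(-32 - 21) = (2208 - 368*√2)*(-53) = -117024 + 19504*√2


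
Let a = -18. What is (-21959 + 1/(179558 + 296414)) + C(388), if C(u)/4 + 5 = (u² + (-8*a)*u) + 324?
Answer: 383148416533/475972 ≈ 8.0498e+5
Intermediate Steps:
C(u) = 1276 + 4*u² + 576*u (C(u) = -20 + 4*((u² + (-8*(-18))*u) + 324) = -20 + 4*((u² + 144*u) + 324) = -20 + 4*(324 + u² + 144*u) = -20 + (1296 + 4*u² + 576*u) = 1276 + 4*u² + 576*u)
(-21959 + 1/(179558 + 296414)) + C(388) = (-21959 + 1/(179558 + 296414)) + (1276 + 4*388² + 576*388) = (-21959 + 1/475972) + (1276 + 4*150544 + 223488) = (-21959 + 1/475972) + (1276 + 602176 + 223488) = -10451869147/475972 + 826940 = 383148416533/475972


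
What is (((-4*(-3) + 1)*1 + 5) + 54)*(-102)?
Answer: -7344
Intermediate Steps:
(((-4*(-3) + 1)*1 + 5) + 54)*(-102) = (((12 + 1)*1 + 5) + 54)*(-102) = ((13*1 + 5) + 54)*(-102) = ((13 + 5) + 54)*(-102) = (18 + 54)*(-102) = 72*(-102) = -7344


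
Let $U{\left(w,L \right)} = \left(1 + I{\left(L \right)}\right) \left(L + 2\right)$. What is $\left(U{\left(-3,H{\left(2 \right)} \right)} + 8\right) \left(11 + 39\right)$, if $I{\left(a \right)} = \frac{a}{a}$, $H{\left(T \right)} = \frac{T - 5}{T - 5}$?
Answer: $700$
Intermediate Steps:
$H{\left(T \right)} = 1$ ($H{\left(T \right)} = \frac{-5 + T}{-5 + T} = 1$)
$I{\left(a \right)} = 1$
$U{\left(w,L \right)} = 4 + 2 L$ ($U{\left(w,L \right)} = \left(1 + 1\right) \left(L + 2\right) = 2 \left(2 + L\right) = 4 + 2 L$)
$\left(U{\left(-3,H{\left(2 \right)} \right)} + 8\right) \left(11 + 39\right) = \left(\left(4 + 2 \cdot 1\right) + 8\right) \left(11 + 39\right) = \left(\left(4 + 2\right) + 8\right) 50 = \left(6 + 8\right) 50 = 14 \cdot 50 = 700$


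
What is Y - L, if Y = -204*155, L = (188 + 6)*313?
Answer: -92342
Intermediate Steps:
L = 60722 (L = 194*313 = 60722)
Y = -31620
Y - L = -31620 - 1*60722 = -31620 - 60722 = -92342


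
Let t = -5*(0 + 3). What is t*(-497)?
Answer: 7455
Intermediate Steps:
t = -15 (t = -5*3 = -15)
t*(-497) = -15*(-497) = 7455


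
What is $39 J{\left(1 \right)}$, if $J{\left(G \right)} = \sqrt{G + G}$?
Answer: $39 \sqrt{2} \approx 55.154$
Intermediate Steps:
$J{\left(G \right)} = \sqrt{2} \sqrt{G}$ ($J{\left(G \right)} = \sqrt{2 G} = \sqrt{2} \sqrt{G}$)
$39 J{\left(1 \right)} = 39 \sqrt{2} \sqrt{1} = 39 \sqrt{2} \cdot 1 = 39 \sqrt{2}$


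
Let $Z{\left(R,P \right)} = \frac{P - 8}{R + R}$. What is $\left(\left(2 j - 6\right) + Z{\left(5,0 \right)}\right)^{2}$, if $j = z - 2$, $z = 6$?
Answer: $\frac{36}{25} \approx 1.44$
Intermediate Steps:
$j = 4$ ($j = 6 - 2 = 4$)
$Z{\left(R,P \right)} = \frac{-8 + P}{2 R}$
$\left(\left(2 j - 6\right) + Z{\left(5,0 \right)}\right)^{2} = \left(\left(2 \cdot 4 - 6\right) + \frac{-8 + 0}{2 \cdot 5}\right)^{2} = \left(\left(8 - 6\right) + \frac{1}{2} \cdot \frac{1}{5} \left(-8\right)\right)^{2} = \left(2 - \frac{4}{5}\right)^{2} = \left(\frac{6}{5}\right)^{2} = \frac{36}{25}$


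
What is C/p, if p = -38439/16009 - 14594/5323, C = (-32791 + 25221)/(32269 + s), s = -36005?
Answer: -322542207995/818643795124 ≈ -0.39400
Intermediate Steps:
C = 3785/1868 (C = (-32791 + 25221)/(32269 - 36005) = -7570/(-3736) = -7570*(-1/3736) = 3785/1868 ≈ 2.0262)
p = -438246143/85215907 (p = -38439*1/16009 - 14594*1/5323 = -38439/16009 - 14594/5323 = -438246143/85215907 ≈ -5.1428)
C/p = 3785/(1868*(-438246143/85215907)) = (3785/1868)*(-85215907/438246143) = -322542207995/818643795124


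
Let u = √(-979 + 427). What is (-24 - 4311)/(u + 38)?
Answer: -82365/998 + 4335*I*√138/998 ≈ -82.53 + 51.027*I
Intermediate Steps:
u = 2*I*√138 (u = √(-552) = 2*I*√138 ≈ 23.495*I)
(-24 - 4311)/(u + 38) = (-24 - 4311)/(2*I*√138 + 38) = -4335/(38 + 2*I*√138)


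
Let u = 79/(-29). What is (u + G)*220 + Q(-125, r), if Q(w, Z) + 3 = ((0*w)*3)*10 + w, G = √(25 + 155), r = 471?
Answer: -21092/29 + 1320*√5 ≈ 2224.3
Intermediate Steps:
G = 6*√5 (G = √180 = 6*√5 ≈ 13.416)
u = -79/29 (u = 79*(-1/29) = -79/29 ≈ -2.7241)
Q(w, Z) = -3 + w (Q(w, Z) = -3 + (((0*w)*3)*10 + w) = -3 + ((0*3)*10 + w) = -3 + (0*10 + w) = -3 + (0 + w) = -3 + w)
(u + G)*220 + Q(-125, r) = (-79/29 + 6*√5)*220 + (-3 - 125) = (-17380/29 + 1320*√5) - 128 = -21092/29 + 1320*√5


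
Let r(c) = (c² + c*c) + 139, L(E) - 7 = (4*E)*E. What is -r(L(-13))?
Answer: -933117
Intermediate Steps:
L(E) = 7 + 4*E² (L(E) = 7 + (4*E)*E = 7 + 4*E²)
r(c) = 139 + 2*c² (r(c) = (c² + c²) + 139 = 2*c² + 139 = 139 + 2*c²)
-r(L(-13)) = -(139 + 2*(7 + 4*(-13)²)²) = -(139 + 2*(7 + 4*169)²) = -(139 + 2*(7 + 676)²) = -(139 + 2*683²) = -(139 + 2*466489) = -(139 + 932978) = -1*933117 = -933117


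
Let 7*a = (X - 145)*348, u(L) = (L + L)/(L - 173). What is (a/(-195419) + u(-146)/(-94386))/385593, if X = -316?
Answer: 2414974356458/7940763042931241523 ≈ 3.0412e-7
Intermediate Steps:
u(L) = 2*L/(-173 + L) (u(L) = (2*L)/(-173 + L) = 2*L/(-173 + L))
a = -160428/7 (a = ((-316 - 145)*348)/7 = (-461*348)/7 = (1/7)*(-160428) = -160428/7 ≈ -22918.)
(a/(-195419) + u(-146)/(-94386))/385593 = (-160428/7/(-195419) + (2*(-146)/(-173 - 146))/(-94386))/385593 = (-160428/7*(-1/195419) + (2*(-146)/(-319))*(-1/94386))*(1/385593) = (160428/1367933 + (2*(-146)*(-1/319))*(-1/94386))*(1/385593) = (160428/1367933 + (292/319)*(-1/94386))*(1/385593) = (160428/1367933 - 146/15054567)*(1/385593) = (2414974356458/20593639000011)*(1/385593) = 2414974356458/7940763042931241523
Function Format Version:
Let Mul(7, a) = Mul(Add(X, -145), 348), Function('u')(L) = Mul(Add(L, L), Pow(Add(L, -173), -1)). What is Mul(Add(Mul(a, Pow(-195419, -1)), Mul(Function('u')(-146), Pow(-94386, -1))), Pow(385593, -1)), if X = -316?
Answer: Rational(2414974356458, 7940763042931241523) ≈ 3.0412e-7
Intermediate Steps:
Function('u')(L) = Mul(2, L, Pow(Add(-173, L), -1)) (Function('u')(L) = Mul(Mul(2, L), Pow(Add(-173, L), -1)) = Mul(2, L, Pow(Add(-173, L), -1)))
a = Rational(-160428, 7) (a = Mul(Rational(1, 7), Mul(Add(-316, -145), 348)) = Mul(Rational(1, 7), Mul(-461, 348)) = Mul(Rational(1, 7), -160428) = Rational(-160428, 7) ≈ -22918.)
Mul(Add(Mul(a, Pow(-195419, -1)), Mul(Function('u')(-146), Pow(-94386, -1))), Pow(385593, -1)) = Mul(Add(Mul(Rational(-160428, 7), Pow(-195419, -1)), Mul(Mul(2, -146, Pow(Add(-173, -146), -1)), Pow(-94386, -1))), Pow(385593, -1)) = Mul(Add(Mul(Rational(-160428, 7), Rational(-1, 195419)), Mul(Mul(2, -146, Pow(-319, -1)), Rational(-1, 94386))), Rational(1, 385593)) = Mul(Add(Rational(160428, 1367933), Mul(Mul(2, -146, Rational(-1, 319)), Rational(-1, 94386))), Rational(1, 385593)) = Mul(Add(Rational(160428, 1367933), Mul(Rational(292, 319), Rational(-1, 94386))), Rational(1, 385593)) = Mul(Add(Rational(160428, 1367933), Rational(-146, 15054567)), Rational(1, 385593)) = Mul(Rational(2414974356458, 20593639000011), Rational(1, 385593)) = Rational(2414974356458, 7940763042931241523)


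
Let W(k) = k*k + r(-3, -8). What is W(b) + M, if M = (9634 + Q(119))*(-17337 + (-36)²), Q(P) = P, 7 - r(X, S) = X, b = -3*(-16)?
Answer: -156445559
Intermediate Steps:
b = 48
r(X, S) = 7 - X
W(k) = 10 + k² (W(k) = k*k + (7 - 1*(-3)) = k² + (7 + 3) = k² + 10 = 10 + k²)
M = -156447873 (M = (9634 + 119)*(-17337 + (-36)²) = 9753*(-17337 + 1296) = 9753*(-16041) = -156447873)
W(b) + M = (10 + 48²) - 156447873 = (10 + 2304) - 156447873 = 2314 - 156447873 = -156445559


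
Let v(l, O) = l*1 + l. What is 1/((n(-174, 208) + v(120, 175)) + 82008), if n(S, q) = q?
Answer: 1/82456 ≈ 1.2128e-5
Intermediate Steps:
v(l, O) = 2*l (v(l, O) = l + l = 2*l)
1/((n(-174, 208) + v(120, 175)) + 82008) = 1/((208 + 2*120) + 82008) = 1/((208 + 240) + 82008) = 1/(448 + 82008) = 1/82456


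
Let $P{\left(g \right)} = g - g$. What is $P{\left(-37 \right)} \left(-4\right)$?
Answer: $0$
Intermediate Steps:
$P{\left(g \right)} = 0$
$P{\left(-37 \right)} \left(-4\right) = 0 \left(-4\right) = 0$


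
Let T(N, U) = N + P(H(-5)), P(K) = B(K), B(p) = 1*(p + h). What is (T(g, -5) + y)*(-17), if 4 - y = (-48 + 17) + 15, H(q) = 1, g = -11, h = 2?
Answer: -204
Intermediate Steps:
B(p) = 2 + p (B(p) = 1*(p + 2) = 1*(2 + p) = 2 + p)
P(K) = 2 + K
T(N, U) = 3 + N (T(N, U) = N + (2 + 1) = N + 3 = 3 + N)
y = 20 (y = 4 - ((-48 + 17) + 15) = 4 - (-31 + 15) = 4 - 1*(-16) = 4 + 16 = 20)
(T(g, -5) + y)*(-17) = ((3 - 11) + 20)*(-17) = (-8 + 20)*(-17) = 12*(-17) = -204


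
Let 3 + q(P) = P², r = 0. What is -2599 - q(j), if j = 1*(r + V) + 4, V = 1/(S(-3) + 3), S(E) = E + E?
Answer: -23485/9 ≈ -2609.4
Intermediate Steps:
S(E) = 2*E
V = -⅓ (V = 1/(2*(-3) + 3) = 1/(-6 + 3) = 1/(-3) = -⅓ ≈ -0.33333)
j = 11/3 (j = 1*(0 - ⅓) + 4 = 1*(-⅓) + 4 = -⅓ + 4 = 11/3 ≈ 3.6667)
q(P) = -3 + P²
-2599 - q(j) = -2599 - (-3 + (11/3)²) = -2599 - (-3 + 121/9) = -2599 - 1*94/9 = -2599 - 94/9 = -23485/9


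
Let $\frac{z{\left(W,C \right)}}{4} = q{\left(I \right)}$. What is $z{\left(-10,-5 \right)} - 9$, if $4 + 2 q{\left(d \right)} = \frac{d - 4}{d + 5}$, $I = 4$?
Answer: $-17$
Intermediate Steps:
$q{\left(d \right)} = -2 + \frac{-4 + d}{2 \left(5 + d\right)}$ ($q{\left(d \right)} = -2 + \frac{\left(d - 4\right) \frac{1}{d + 5}}{2} = -2 + \frac{\left(-4 + d\right) \frac{1}{5 + d}}{2} = -2 + \frac{\frac{1}{5 + d} \left(-4 + d\right)}{2} = -2 + \frac{-4 + d}{2 \left(5 + d\right)}$)
$z{\left(W,C \right)} = -8$ ($z{\left(W,C \right)} = 4 \frac{3 \left(-8 - 4\right)}{2 \left(5 + 4\right)} = 4 \frac{3 \left(-8 - 4\right)}{2 \cdot 9} = 4 \cdot \frac{3}{2} \cdot \frac{1}{9} \left(-12\right) = 4 \left(-2\right) = -8$)
$z{\left(-10,-5 \right)} - 9 = -8 - 9 = -17$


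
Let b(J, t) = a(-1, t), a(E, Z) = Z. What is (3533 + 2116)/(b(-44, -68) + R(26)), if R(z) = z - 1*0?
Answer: -269/2 ≈ -134.50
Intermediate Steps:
b(J, t) = t
R(z) = z (R(z) = z + 0 = z)
(3533 + 2116)/(b(-44, -68) + R(26)) = (3533 + 2116)/(-68 + 26) = 5649/(-42) = 5649*(-1/42) = -269/2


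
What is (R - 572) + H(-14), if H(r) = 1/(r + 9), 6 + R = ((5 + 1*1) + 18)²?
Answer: -11/5 ≈ -2.2000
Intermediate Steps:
R = 570 (R = -6 + ((5 + 1*1) + 18)² = -6 + ((5 + 1) + 18)² = -6 + (6 + 18)² = -6 + 24² = -6 + 576 = 570)
H(r) = 1/(9 + r)
(R - 572) + H(-14) = (570 - 572) + 1/(9 - 14) = -2 + 1/(-5) = -2 - ⅕ = -11/5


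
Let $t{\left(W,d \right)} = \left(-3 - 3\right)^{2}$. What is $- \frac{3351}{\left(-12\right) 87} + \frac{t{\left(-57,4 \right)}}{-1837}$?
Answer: $\frac{2039401}{639276} \approx 3.1902$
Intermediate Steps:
$t{\left(W,d \right)} = 36$ ($t{\left(W,d \right)} = \left(-6\right)^{2} = 36$)
$- \frac{3351}{\left(-12\right) 87} + \frac{t{\left(-57,4 \right)}}{-1837} = - \frac{3351}{\left(-12\right) 87} + \frac{36}{-1837} = - \frac{3351}{-1044} + 36 \left(- \frac{1}{1837}\right) = \left(-3351\right) \left(- \frac{1}{1044}\right) - \frac{36}{1837} = \frac{1117}{348} - \frac{36}{1837} = \frac{2039401}{639276}$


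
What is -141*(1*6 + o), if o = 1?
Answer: -987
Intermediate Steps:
-141*(1*6 + o) = -141*(1*6 + 1) = -141*(6 + 1) = -141*7 = -987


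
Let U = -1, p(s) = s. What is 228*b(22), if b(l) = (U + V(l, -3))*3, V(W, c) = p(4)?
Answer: 2052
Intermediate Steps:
V(W, c) = 4
b(l) = 9 (b(l) = (-1 + 4)*3 = 3*3 = 9)
228*b(22) = 228*9 = 2052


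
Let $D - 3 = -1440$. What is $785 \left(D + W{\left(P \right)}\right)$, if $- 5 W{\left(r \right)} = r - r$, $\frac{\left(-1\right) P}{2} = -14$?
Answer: $-1128045$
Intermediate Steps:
$D = -1437$ ($D = 3 - 1440 = -1437$)
$P = 28$ ($P = \left(-2\right) \left(-14\right) = 28$)
$W{\left(r \right)} = 0$ ($W{\left(r \right)} = - \frac{r - r}{5} = \left(- \frac{1}{5}\right) 0 = 0$)
$785 \left(D + W{\left(P \right)}\right) = 785 \left(-1437 + 0\right) = 785 \left(-1437\right) = -1128045$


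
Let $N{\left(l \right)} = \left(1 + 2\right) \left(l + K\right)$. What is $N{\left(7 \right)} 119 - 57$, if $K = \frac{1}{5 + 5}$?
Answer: $\frac{24777}{10} \approx 2477.7$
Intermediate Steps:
$K = \frac{1}{10} \approx 0.1$
$N{\left(l \right)} = \frac{3}{10} + 3 l$ ($N{\left(l \right)} = \left(1 + 2\right) \left(l + \frac{1}{10}\right) = 3 \left(\frac{1}{10} + l\right) = \frac{3}{10} + 3 l$)
$N{\left(7 \right)} 119 - 57 = \left(\frac{3}{10} + 3 \cdot 7\right) 119 - 57 = \left(\frac{3}{10} + 21\right) 119 - 57 = \frac{213}{10} \cdot 119 - 57 = \frac{25347}{10} - 57 = \frac{24777}{10}$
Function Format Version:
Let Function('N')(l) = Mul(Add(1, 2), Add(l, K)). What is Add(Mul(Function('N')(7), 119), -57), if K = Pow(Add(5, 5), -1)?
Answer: Rational(24777, 10) ≈ 2477.7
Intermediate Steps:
K = Rational(1, 10) (K = Pow(10, -1) = Rational(1, 10) ≈ 0.10000)
Function('N')(l) = Add(Rational(3, 10), Mul(3, l)) (Function('N')(l) = Mul(Add(1, 2), Add(l, Rational(1, 10))) = Mul(3, Add(Rational(1, 10), l)) = Add(Rational(3, 10), Mul(3, l)))
Add(Mul(Function('N')(7), 119), -57) = Add(Mul(Add(Rational(3, 10), Mul(3, 7)), 119), -57) = Add(Mul(Add(Rational(3, 10), 21), 119), -57) = Add(Mul(Rational(213, 10), 119), -57) = Add(Rational(25347, 10), -57) = Rational(24777, 10)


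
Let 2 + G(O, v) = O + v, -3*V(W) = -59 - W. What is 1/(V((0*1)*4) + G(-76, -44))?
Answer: -3/307 ≈ -0.0097720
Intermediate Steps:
V(W) = 59/3 + W/3 (V(W) = -(-59 - W)/3 = 59/3 + W/3)
G(O, v) = -2 + O + v (G(O, v) = -2 + (O + v) = -2 + O + v)
1/(V((0*1)*4) + G(-76, -44)) = 1/((59/3 + ((0*1)*4)/3) + (-2 - 76 - 44)) = 1/((59/3 + (0*4)/3) - 122) = 1/((59/3 + (⅓)*0) - 122) = 1/((59/3 + 0) - 122) = 1/(59/3 - 122) = 1/(-307/3) = -3/307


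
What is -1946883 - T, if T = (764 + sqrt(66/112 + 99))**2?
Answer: -141718001/56 - 4966*sqrt(462)/7 ≈ -2.5459e+6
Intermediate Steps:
T = (764 + 13*sqrt(462)/28)**2 (T = (764 + sqrt(66*(1/112) + 99))**2 = (764 + sqrt(33/56 + 99))**2 = (764 + sqrt(5577/56))**2 = (764 + 13*sqrt(462)/28)**2 ≈ 5.9904e+5)
-1946883 - T = -1946883 - (32692553/56 + 4966*sqrt(462)/7) = -1946883 + (-32692553/56 - 4966*sqrt(462)/7) = -141718001/56 - 4966*sqrt(462)/7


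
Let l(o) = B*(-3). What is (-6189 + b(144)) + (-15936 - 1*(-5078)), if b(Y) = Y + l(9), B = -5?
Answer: -16888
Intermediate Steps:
l(o) = 15 (l(o) = -5*(-3) = 15)
b(Y) = 15 + Y (b(Y) = Y + 15 = 15 + Y)
(-6189 + b(144)) + (-15936 - 1*(-5078)) = (-6189 + (15 + 144)) + (-15936 - 1*(-5078)) = (-6189 + 159) + (-15936 + 5078) = -6030 - 10858 = -16888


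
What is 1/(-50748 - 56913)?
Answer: -1/107661 ≈ -9.2884e-6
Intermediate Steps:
1/(-50748 - 56913) = 1/(-107661) = -1/107661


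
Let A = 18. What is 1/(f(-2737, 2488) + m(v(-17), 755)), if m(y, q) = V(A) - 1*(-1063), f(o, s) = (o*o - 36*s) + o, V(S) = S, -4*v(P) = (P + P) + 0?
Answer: 1/7399945 ≈ 1.3514e-7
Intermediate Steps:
v(P) = -P/2 (v(P) = -((P + P) + 0)/4 = -(2*P + 0)/4 = -P/2)
f(o, s) = o + o² - 36*s (f(o, s) = (o² - 36*s) + o = o + o² - 36*s)
m(y, q) = 1081 (m(y, q) = 18 - 1*(-1063) = 18 + 1063 = 1081)
1/(f(-2737, 2488) + m(v(-17), 755)) = 1/((-2737 + (-2737)² - 36*2488) + 1081) = 1/((-2737 + 7491169 - 89568) + 1081) = 1/(7398864 + 1081) = 1/7399945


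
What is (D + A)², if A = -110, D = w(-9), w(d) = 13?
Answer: 9409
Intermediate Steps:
D = 13
(D + A)² = (13 - 110)² = (-97)² = 9409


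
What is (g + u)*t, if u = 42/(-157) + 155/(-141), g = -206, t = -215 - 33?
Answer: 1138438792/22137 ≈ 51427.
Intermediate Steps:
t = -248
u = -30257/22137 (u = 42*(-1/157) + 155*(-1/141) = -42/157 - 155/141 = -30257/22137 ≈ -1.3668)
(g + u)*t = (-206 - 30257/22137)*(-248) = -4590479/22137*(-248) = 1138438792/22137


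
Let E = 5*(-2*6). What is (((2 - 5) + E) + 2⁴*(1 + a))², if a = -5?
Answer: 16129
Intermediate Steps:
E = -60 (E = 5*(-12) = -60)
(((2 - 5) + E) + 2⁴*(1 + a))² = (((2 - 5) - 60) + 2⁴*(1 - 5))² = ((-3 - 60) + 16*(-4))² = (-63 - 64)² = (-127)² = 16129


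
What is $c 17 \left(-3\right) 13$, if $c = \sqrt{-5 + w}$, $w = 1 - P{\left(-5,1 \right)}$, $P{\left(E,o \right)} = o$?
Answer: $- 663 i \sqrt{5} \approx - 1482.5 i$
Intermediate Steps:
$w = 0$ ($w = 1 - 1 = 0$)
$c = i \sqrt{5}$ ($c = \sqrt{-5 + 0} = \sqrt{-5} = i \sqrt{5} \approx 2.2361 i$)
$c 17 \left(-3\right) 13 = i \sqrt{5} \cdot 17 \left(-3\right) 13 = i \sqrt{5} \left(\left(-51\right) 13\right) = i \sqrt{5} \left(-663\right) = - 663 i \sqrt{5}$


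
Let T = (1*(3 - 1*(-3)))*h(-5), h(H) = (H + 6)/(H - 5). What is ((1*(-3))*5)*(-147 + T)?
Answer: 2214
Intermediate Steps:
h(H) = (6 + H)/(-5 + H)
T = -3/5 (T = (1*(3 - 1*(-3)))*((6 - 5)/(-5 - 5)) = (1*(3 + 3))*(1/(-10)) = (1*6)*(-1/10*1) = 6*(-1/10) = -3/5 ≈ -0.60000)
((1*(-3))*5)*(-147 + T) = ((1*(-3))*5)*(-147 - 3/5) = -3*5*(-738/5) = -15*(-738/5) = 2214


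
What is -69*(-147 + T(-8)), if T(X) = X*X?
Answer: 5727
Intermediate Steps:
T(X) = X²
-69*(-147 + T(-8)) = -69*(-147 + (-8)²) = -69*(-147 + 64) = -69*(-83) = 5727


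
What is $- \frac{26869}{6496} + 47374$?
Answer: $\frac{307714635}{6496} \approx 47370.0$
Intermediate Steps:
$- \frac{26869}{6496} + 47374 = \frac{307714635}{6496}$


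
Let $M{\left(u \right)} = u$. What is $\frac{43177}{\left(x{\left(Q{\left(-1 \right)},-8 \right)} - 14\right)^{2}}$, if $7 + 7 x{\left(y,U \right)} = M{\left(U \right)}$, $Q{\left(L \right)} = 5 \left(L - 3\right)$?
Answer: $\frac{2115673}{12769} \approx 165.69$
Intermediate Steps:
$Q{\left(L \right)} = -15 + 5 L$ ($Q{\left(L \right)} = 5 \left(-3 + L\right) = -15 + 5 L$)
$x{\left(y,U \right)} = -1 + \frac{U}{7}$
$\frac{43177}{\left(x{\left(Q{\left(-1 \right)},-8 \right)} - 14\right)^{2}} = \frac{43177}{\left(\left(-1 + \frac{1}{7} \left(-8\right)\right) - 14\right)^{2}} = \frac{43177}{\left(\left(-1 - \frac{8}{7}\right) - 14\right)^{2}} = \frac{43177}{\left(- \frac{15}{7} - 14\right)^{2}} = \frac{43177}{\left(- \frac{113}{7}\right)^{2}} = \frac{43177}{\frac{12769}{49}} = 43177 \cdot \frac{49}{12769} = \frac{2115673}{12769}$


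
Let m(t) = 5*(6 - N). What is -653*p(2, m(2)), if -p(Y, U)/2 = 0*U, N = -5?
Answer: 0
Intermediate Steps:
m(t) = 55 (m(t) = 5*(6 - 1*(-5)) = 5*(6 + 5) = 5*11 = 55)
p(Y, U) = 0 (p(Y, U) = -0*U = -2*0 = 0)
-653*p(2, m(2)) = -653*0 = 0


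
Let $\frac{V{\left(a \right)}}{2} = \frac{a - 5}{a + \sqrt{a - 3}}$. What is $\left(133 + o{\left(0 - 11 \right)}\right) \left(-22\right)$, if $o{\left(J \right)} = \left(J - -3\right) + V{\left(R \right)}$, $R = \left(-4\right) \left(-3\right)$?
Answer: $- \frac{41558}{15} \approx -2770.5$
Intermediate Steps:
$R = 12$
$V{\left(a \right)} = \frac{2 \left(-5 + a\right)}{a + \sqrt{-3 + a}}$ ($V{\left(a \right)} = 2 \frac{a - 5}{a + \sqrt{a - 3}} = 2 \frac{-5 + a}{a + \sqrt{-3 + a}} = \frac{2 \left(-5 + a\right)}{a + \sqrt{-3 + a}}$)
$o{\left(J \right)} = \frac{59}{15} + J$ ($o{\left(J \right)} = \left(J - -3\right) + \frac{2 \left(-5 + 12\right)}{12 + \sqrt{-3 + 12}} = \left(J + 3\right) + 2 \frac{1}{12 + \sqrt{9}} \cdot 7 = \left(3 + J\right) + 2 \frac{1}{12 + 3} \cdot 7 = \left(3 + J\right) + 2 \cdot \frac{1}{15} \cdot 7 = \left(3 + J\right) + \frac{14}{15} = \frac{59}{15} + J$)
$\left(133 + o{\left(0 - 11 \right)}\right) \left(-22\right) = \left(133 + \left(\frac{59}{15} + \left(0 - 11\right)\right)\right) \left(-22\right) = \left(133 + \left(\frac{59}{15} - 11\right)\right) \left(-22\right) = \left(133 - \frac{106}{15}\right) \left(-22\right) = \frac{1889}{15} \left(-22\right) = - \frac{41558}{15}$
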